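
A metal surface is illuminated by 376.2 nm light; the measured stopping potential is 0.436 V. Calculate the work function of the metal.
2.86 eV

The stopping potential gives the maximum kinetic energy: KE_max = eV_s = 0.436 eV

From Einstein's photoelectric equation: KE_max = hc/λ - φ
Rearranging: φ = hc/λ - KE_max

Calculate photon energy:
E_photon = hc/λ = (6.626×10⁻³⁴ J·s)(3×10⁸ m/s) / (376.2×10⁻⁹ m) = 3.2957 eV

Therefore:
φ = 3.2957 - 0.436 = 2.86 eV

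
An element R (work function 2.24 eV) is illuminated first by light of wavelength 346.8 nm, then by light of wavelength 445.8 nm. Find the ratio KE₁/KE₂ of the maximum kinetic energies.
2.4671

Using Einstein's equation: KE_max = hc/λ - φ

For λ₁ = 346.8 nm:
E₁ = hc/λ₁ = 3.5751 eV
KE₁ = E₁ - φ = 3.5751 - 2.24 = 1.3351 eV

For λ₂ = 445.8 nm:
E₂ = hc/λ₂ = 2.7812 eV
KE₂ = E₂ - φ = 2.7812 - 2.24 = 0.5412 eV

Ratio: KE₁/KE₂ = 1.3351/0.5412 = 2.4671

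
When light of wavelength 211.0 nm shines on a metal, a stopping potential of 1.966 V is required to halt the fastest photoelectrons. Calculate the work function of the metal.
3.91 eV

The stopping potential gives the maximum kinetic energy: KE_max = eV_s = 1.966 eV

From Einstein's photoelectric equation: KE_max = hc/λ - φ
Rearranging: φ = hc/λ - KE_max

Calculate photon energy:
E_photon = hc/λ = (6.626×10⁻³⁴ J·s)(3×10⁸ m/s) / (211.0×10⁻⁹ m) = 5.8760 eV

Therefore:
φ = 5.8760 - 1.966 = 3.91 eV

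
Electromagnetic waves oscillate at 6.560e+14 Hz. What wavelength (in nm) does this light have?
457.00 nm

Using the wave equation: c = fλ

Solving for wavelength:
λ = c/f = (3×10⁸ m/s) / (6.560e+14 Hz)
λ = 457.00 nm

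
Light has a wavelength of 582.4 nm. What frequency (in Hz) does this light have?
5.1475e+14 Hz

Using the wave equation: c = fλ

Solving for frequency:
f = c/λ = (3×10⁸ m/s) / (582.4×10⁻⁹ m)
f = 5.1475e+14 Hz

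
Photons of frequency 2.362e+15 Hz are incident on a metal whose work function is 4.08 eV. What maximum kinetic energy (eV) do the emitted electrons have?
5.6884 eV

Using Einstein's photoelectric equation: KE_max = hf - φ

First, calculate the photon energy:
E_photon = hf = (6.626×10⁻³⁴ J·s)(2.362e+15 Hz)
E_photon = 9.7684 eV

Then, the maximum kinetic energy:
KE_max = E_photon - φ = 9.7684 eV - 4.08 eV = 5.6884 eV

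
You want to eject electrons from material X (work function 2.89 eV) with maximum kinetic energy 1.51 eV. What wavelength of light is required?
281.78 nm

From Einstein's equation: KE_max = hc/λ - φ

Rearranging for λ:
hc/λ = KE_max + φ
λ = hc/(KE_max + φ)

Required photon energy:
E_photon = KE_max + φ = 1.51 + 2.89 = 4.40 eV

Required wavelength:
λ = hc/E_photon = (6.626×10⁻³⁴)(3×10⁸) / (4.40 × 1.602×10⁻¹⁹)
λ = 281.78 nm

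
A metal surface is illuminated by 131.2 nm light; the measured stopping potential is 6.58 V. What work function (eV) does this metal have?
2.87 eV

The stopping potential gives the maximum kinetic energy: KE_max = eV_s = 6.58 eV

From Einstein's photoelectric equation: KE_max = hc/λ - φ
Rearranging: φ = hc/λ - KE_max

Calculate photon energy:
E_photon = hc/λ = (6.626×10⁻³⁴ J·s)(3×10⁸ m/s) / (131.2×10⁻⁹ m) = 9.4500 eV

Therefore:
φ = 9.4500 - 6.58 = 2.87 eV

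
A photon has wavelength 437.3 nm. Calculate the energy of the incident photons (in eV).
2.8352 eV

Using E = hf = hc/λ:

E = hc/λ = (6.626×10⁻³⁴ J·s)(3×10⁸ m/s) / (437.3×10⁻⁹ m)
E = 2.8352 eV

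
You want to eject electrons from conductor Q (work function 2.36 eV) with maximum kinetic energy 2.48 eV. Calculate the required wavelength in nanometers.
256.17 nm

From Einstein's equation: KE_max = hc/λ - φ

Rearranging for λ:
hc/λ = KE_max + φ
λ = hc/(KE_max + φ)

Required photon energy:
E_photon = KE_max + φ = 2.48 + 2.36 = 4.84 eV

Required wavelength:
λ = hc/E_photon = (6.626×10⁻³⁴)(3×10⁸) / (4.84 × 1.602×10⁻¹⁹)
λ = 256.17 nm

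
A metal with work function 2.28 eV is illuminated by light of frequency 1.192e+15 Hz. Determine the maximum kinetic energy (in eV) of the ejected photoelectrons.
2.6497 eV

Using Einstein's photoelectric equation: KE_max = hf - φ

First, calculate the photon energy:
E_photon = hf = (6.626×10⁻³⁴ J·s)(1.192e+15 Hz)
E_photon = 4.9297 eV

Then, the maximum kinetic energy:
KE_max = E_photon - φ = 4.9297 eV - 2.28 eV = 2.6497 eV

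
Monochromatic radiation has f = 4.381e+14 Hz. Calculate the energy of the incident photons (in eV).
1.8118 eV

Using E = hf:

E = hf = (6.626×10⁻³⁴ J·s)(4.381e+14 Hz)
E = 1.8118 eV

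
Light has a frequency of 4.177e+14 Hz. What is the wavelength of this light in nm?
717.72 nm

Using the wave equation: c = fλ

Solving for wavelength:
λ = c/f = (3×10⁸ m/s) / (4.177e+14 Hz)
λ = 717.72 nm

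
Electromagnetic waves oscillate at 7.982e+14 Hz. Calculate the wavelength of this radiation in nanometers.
375.59 nm

Using the wave equation: c = fλ

Solving for wavelength:
λ = c/f = (3×10⁸ m/s) / (7.982e+14 Hz)
λ = 375.59 nm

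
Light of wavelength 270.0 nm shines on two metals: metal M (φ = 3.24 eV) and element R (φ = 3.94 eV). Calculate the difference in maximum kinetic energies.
0.7000 eV

Using KE_max = hc/λ - φ for each metal:

Photon energy: E = hc/λ = 4.5920 eV

For metal M (φ₁ = 3.24 eV):
KE₁ = E - φ₁ = 4.5920 - 3.24 = 1.3520 eV

For element R (φ₂ = 3.94 eV):
KE₂ = E - φ₂ = 4.5920 - 3.94 = 0.6520 eV

Difference:
ΔKE = KE₁ - KE₂ = 1.3520 - 0.6520 = 0.7000 eV

Note: The difference equals the difference in work functions: 3.94 - 3.24 = 0.70 eV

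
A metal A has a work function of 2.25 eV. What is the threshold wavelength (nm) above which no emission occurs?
551.04 nm

The threshold wavelength is when the photon energy equals the work function:
hc/λ₀ = φ

Solving for λ₀:
λ₀ = hc/φ = (6.626×10⁻³⁴ J·s)(3×10⁸ m/s) / (2.25 eV × 1.602×10⁻¹⁹ J/eV)
λ₀ = 551.04 nm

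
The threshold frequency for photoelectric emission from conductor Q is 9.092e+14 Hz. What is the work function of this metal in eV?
3.76 eV

At the threshold frequency, photon energy equals work function:
φ = hf₀

Calculating:
φ = (6.626×10⁻³⁴ J·s)(9.092e+14 Hz)
φ = 3.76 eV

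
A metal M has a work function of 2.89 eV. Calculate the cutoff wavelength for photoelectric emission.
429.01 nm

The threshold wavelength is when the photon energy equals the work function:
hc/λ₀ = φ

Solving for λ₀:
λ₀ = hc/φ = (6.626×10⁻³⁴ J·s)(3×10⁸ m/s) / (2.89 eV × 1.602×10⁻¹⁹ J/eV)
λ₀ = 429.01 nm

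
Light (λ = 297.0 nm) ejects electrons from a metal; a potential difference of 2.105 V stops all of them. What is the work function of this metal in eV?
2.07 eV

The stopping potential gives the maximum kinetic energy: KE_max = eV_s = 2.105 eV

From Einstein's photoelectric equation: KE_max = hc/λ - φ
Rearranging: φ = hc/λ - KE_max

Calculate photon energy:
E_photon = hc/λ = (6.626×10⁻³⁴ J·s)(3×10⁸ m/s) / (297.0×10⁻⁹ m) = 4.1746 eV

Therefore:
φ = 4.1746 - 2.105 = 2.07 eV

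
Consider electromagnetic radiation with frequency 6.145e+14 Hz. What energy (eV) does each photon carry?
2.5414 eV

Using E = hf:

E = hf = (6.626×10⁻³⁴ J·s)(6.145e+14 Hz)
E = 2.5414 eV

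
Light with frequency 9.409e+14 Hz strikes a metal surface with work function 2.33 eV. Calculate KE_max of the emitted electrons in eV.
1.5612 eV

Using Einstein's photoelectric equation: KE_max = hf - φ

First, calculate the photon energy:
E_photon = hf = (6.626×10⁻³⁴ J·s)(9.409e+14 Hz)
E_photon = 3.8912 eV

Then, the maximum kinetic energy:
KE_max = E_photon - φ = 3.8912 eV - 2.33 eV = 1.5612 eV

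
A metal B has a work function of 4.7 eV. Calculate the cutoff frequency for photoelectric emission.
1.1365e+15 Hz

The threshold frequency is when the photon energy equals the work function:
hf₀ = φ

Solving for f₀:
f₀ = φ/h = (4.7 eV × 1.602×10⁻¹⁹ J/eV) / (6.626×10⁻³⁴ J·s)
f₀ = 1.1365e+15 Hz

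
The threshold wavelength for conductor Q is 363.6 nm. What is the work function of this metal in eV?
3.41 eV

At the threshold wavelength, photon energy equals work function:
φ = hc/λ₀

Calculating:
φ = (6.626×10⁻³⁴ J·s)(3×10⁸ m/s) / (363.6×10⁻⁹ m)
φ = 3.41 eV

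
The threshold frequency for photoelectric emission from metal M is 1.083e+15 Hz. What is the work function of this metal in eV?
4.48 eV

At the threshold frequency, photon energy equals work function:
φ = hf₀

Calculating:
φ = (6.626×10⁻³⁴ J·s)(1.083e+15 Hz)
φ = 4.48 eV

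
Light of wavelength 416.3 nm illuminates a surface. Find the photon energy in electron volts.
2.9782 eV

Using E = hf = hc/λ:

E = hc/λ = (6.626×10⁻³⁴ J·s)(3×10⁸ m/s) / (416.3×10⁻⁹ m)
E = 2.9782 eV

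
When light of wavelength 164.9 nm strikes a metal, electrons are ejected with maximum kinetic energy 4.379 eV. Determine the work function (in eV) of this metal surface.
3.14 eV

From Einstein's photoelectric equation: KE_max = hf - φ = hc/λ - φ

Rearranging for φ:
φ = hc/λ - KE_max

Calculate photon energy:
E_photon = hc/λ = 7.5188 eV

Therefore:
φ = 7.5188 - 4.379 = 3.14 eV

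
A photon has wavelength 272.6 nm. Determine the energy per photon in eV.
4.5482 eV

Using E = hf = hc/λ:

E = hc/λ = (6.626×10⁻³⁴ J·s)(3×10⁸ m/s) / (272.6×10⁻⁹ m)
E = 4.5482 eV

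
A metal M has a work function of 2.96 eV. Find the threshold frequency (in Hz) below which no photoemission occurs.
7.1572e+14 Hz

The threshold frequency is when the photon energy equals the work function:
hf₀ = φ

Solving for f₀:
f₀ = φ/h = (2.96 eV × 1.602×10⁻¹⁹ J/eV) / (6.626×10⁻³⁴ J·s)
f₀ = 7.1572e+14 Hz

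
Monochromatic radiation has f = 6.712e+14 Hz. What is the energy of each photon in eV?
2.7759 eV

Using E = hf:

E = hf = (6.626×10⁻³⁴ J·s)(6.712e+14 Hz)
E = 2.7759 eV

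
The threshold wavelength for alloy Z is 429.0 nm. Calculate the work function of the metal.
2.89 eV

At the threshold wavelength, photon energy equals work function:
φ = hc/λ₀

Calculating:
φ = (6.626×10⁻³⁴ J·s)(3×10⁸ m/s) / (429.0×10⁻⁹ m)
φ = 2.89 eV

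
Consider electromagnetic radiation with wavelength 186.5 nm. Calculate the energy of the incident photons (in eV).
6.6479 eV

Using E = hf = hc/λ:

E = hc/λ = (6.626×10⁻³⁴ J·s)(3×10⁸ m/s) / (186.5×10⁻⁹ m)
E = 6.6479 eV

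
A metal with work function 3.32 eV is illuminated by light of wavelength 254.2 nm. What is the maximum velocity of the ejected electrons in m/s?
7.4017e+05 m/s

First, find the maximum kinetic energy:
E_photon = hc/λ = 4.8774 eV
KE_max = E_photon - φ = 4.8774 - 3.32 = 1.5574 eV

Convert to Joules: KE_max = 1.5574 × 1.602×10⁻¹⁹ J = 2.4953e-19 J

Then use KE = ½mv² to find velocity:
v = √(2·KE/m) = √(2 × 2.4953e-19 J / 9.109e-31 kg)
v = 7.4017e+05 m/s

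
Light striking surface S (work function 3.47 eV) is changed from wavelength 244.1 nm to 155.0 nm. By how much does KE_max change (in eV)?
2.9197 eV

Using Einstein's equation: KE_max = hc/λ - φ

For λ₁ = 244.1 nm:
KE₁ = hc/λ₁ - φ = 5.0792 - 3.47 = 1.6092 eV

For λ₂ = 155.0 nm:
KE₂ = hc/λ₂ - φ = 7.9990 - 3.47 = 4.5290 eV

Change in KE:
ΔKE = KE₂ - KE₁ = 4.5290 - 1.6092 = 2.9197 eV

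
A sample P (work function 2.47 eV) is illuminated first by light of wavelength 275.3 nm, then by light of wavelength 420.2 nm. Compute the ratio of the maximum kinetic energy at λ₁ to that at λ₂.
4.2314

Using Einstein's equation: KE_max = hc/λ - φ

For λ₁ = 275.3 nm:
E₁ = hc/λ₁ = 4.5036 eV
KE₁ = E₁ - φ = 4.5036 - 2.47 = 2.0336 eV

For λ₂ = 420.2 nm:
E₂ = hc/λ₂ = 2.9506 eV
KE₂ = E₂ - φ = 2.9506 - 2.47 = 0.4806 eV

Ratio: KE₁/KE₂ = 2.0336/0.4806 = 4.2314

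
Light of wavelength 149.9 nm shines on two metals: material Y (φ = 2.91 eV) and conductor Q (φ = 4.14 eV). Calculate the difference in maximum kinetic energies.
1.2300 eV

Using KE_max = hc/λ - φ for each metal:

Photon energy: E = hc/λ = 8.2711 eV

For material Y (φ₁ = 2.91 eV):
KE₁ = E - φ₁ = 8.2711 - 2.91 = 5.3611 eV

For conductor Q (φ₂ = 4.14 eV):
KE₂ = E - φ₂ = 8.2711 - 4.14 = 4.1311 eV

Difference:
ΔKE = KE₁ - KE₂ = 5.3611 - 4.1311 = 1.2300 eV

Note: The difference equals the difference in work functions: 4.14 - 2.91 = 1.23 eV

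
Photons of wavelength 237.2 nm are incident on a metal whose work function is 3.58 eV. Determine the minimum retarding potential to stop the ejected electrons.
1.6470 V

The stopping potential V_s satisfies: eV_s = KE_max

First, find KE_max using Einstein's equation:
E_photon = hc/λ = 5.2270 eV
KE_max = E_photon - φ = 5.2270 - 3.58 = 1.6470 eV

Since eV_s = KE_max:
V_s = KE_max/e = 1.6470 V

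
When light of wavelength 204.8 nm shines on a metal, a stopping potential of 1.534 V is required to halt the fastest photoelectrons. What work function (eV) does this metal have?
4.52 eV

The stopping potential gives the maximum kinetic energy: KE_max = eV_s = 1.534 eV

From Einstein's photoelectric equation: KE_max = hc/λ - φ
Rearranging: φ = hc/λ - KE_max

Calculate photon energy:
E_photon = hc/λ = (6.626×10⁻³⁴ J·s)(3×10⁸ m/s) / (204.8×10⁻⁹ m) = 6.0539 eV

Therefore:
φ = 6.0539 - 1.534 = 4.52 eV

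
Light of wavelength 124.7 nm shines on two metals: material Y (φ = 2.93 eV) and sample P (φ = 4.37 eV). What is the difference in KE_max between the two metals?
1.4400 eV

Using KE_max = hc/λ - φ for each metal:

Photon energy: E = hc/λ = 9.9426 eV

For material Y (φ₁ = 2.93 eV):
KE₁ = E - φ₁ = 9.9426 - 2.93 = 7.0126 eV

For sample P (φ₂ = 4.37 eV):
KE₂ = E - φ₂ = 9.9426 - 4.37 = 5.5726 eV

Difference:
ΔKE = KE₁ - KE₂ = 7.0126 - 5.5726 = 1.4400 eV

Note: The difference equals the difference in work functions: 4.37 - 2.93 = 1.44 eV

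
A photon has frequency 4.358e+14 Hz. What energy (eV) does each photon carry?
1.8023 eV

Using E = hf:

E = hf = (6.626×10⁻³⁴ J·s)(4.358e+14 Hz)
E = 1.8023 eV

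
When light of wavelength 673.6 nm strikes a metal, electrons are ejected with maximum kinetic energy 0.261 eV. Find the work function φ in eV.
1.58 eV

From Einstein's photoelectric equation: KE_max = hf - φ = hc/λ - φ

Rearranging for φ:
φ = hc/λ - KE_max

Calculate photon energy:
E_photon = hc/λ = 1.8406 eV

Therefore:
φ = 1.8406 - 0.261 = 1.58 eV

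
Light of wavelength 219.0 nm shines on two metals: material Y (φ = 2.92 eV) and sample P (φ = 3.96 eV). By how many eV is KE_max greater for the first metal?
1.0400 eV

Using KE_max = hc/λ - φ for each metal:

Photon energy: E = hc/λ = 5.6614 eV

For material Y (φ₁ = 2.92 eV):
KE₁ = E - φ₁ = 5.6614 - 2.92 = 2.7414 eV

For sample P (φ₂ = 3.96 eV):
KE₂ = E - φ₂ = 5.6614 - 3.96 = 1.7014 eV

Difference:
ΔKE = KE₁ - KE₂ = 2.7414 - 1.7014 = 1.0400 eV

Note: The difference equals the difference in work functions: 3.96 - 2.92 = 1.04 eV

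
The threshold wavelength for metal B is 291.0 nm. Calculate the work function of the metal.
4.26 eV

At the threshold wavelength, photon energy equals work function:
φ = hc/λ₀

Calculating:
φ = (6.626×10⁻³⁴ J·s)(3×10⁸ m/s) / (291.0×10⁻⁹ m)
φ = 4.26 eV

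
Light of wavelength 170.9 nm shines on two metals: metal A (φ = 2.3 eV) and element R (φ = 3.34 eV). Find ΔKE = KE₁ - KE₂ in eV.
1.0400 eV

Using KE_max = hc/λ - φ for each metal:

Photon energy: E = hc/λ = 7.2548 eV

For metal A (φ₁ = 2.3 eV):
KE₁ = E - φ₁ = 7.2548 - 2.3 = 4.9548 eV

For element R (φ₂ = 3.34 eV):
KE₂ = E - φ₂ = 7.2548 - 3.34 = 3.9148 eV

Difference:
ΔKE = KE₁ - KE₂ = 4.9548 - 3.9148 = 1.0400 eV

Note: The difference equals the difference in work functions: 3.34 - 2.3 = 1.04 eV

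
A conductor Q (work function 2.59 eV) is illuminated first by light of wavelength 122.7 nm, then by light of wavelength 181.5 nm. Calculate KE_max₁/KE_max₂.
1.7719

Using Einstein's equation: KE_max = hc/λ - φ

For λ₁ = 122.7 nm:
E₁ = hc/λ₁ = 10.1047 eV
KE₁ = E₁ - φ = 10.1047 - 2.59 = 7.5147 eV

For λ₂ = 181.5 nm:
E₂ = hc/λ₂ = 6.8311 eV
KE₂ = E₂ - φ = 6.8311 - 2.59 = 4.2411 eV

Ratio: KE₁/KE₂ = 7.5147/4.2411 = 1.7719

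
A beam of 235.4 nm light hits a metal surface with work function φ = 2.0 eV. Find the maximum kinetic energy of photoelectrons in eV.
3.2670 eV

Using Einstein's photoelectric equation: KE_max = hf - φ = hc/λ - φ

First, calculate the photon energy:
E_photon = hc/λ = (6.626×10⁻³⁴ J·s)(3×10⁸ m/s) / (235.4×10⁻⁹ m)
E_photon = 5.2670 eV

Then, the maximum kinetic energy:
KE_max = E_photon - φ = 5.2670 eV - 2.0 eV = 3.2670 eV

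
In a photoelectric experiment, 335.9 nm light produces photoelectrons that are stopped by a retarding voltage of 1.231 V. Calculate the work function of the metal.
2.46 eV

The stopping potential gives the maximum kinetic energy: KE_max = eV_s = 1.231 eV

From Einstein's photoelectric equation: KE_max = hc/λ - φ
Rearranging: φ = hc/λ - KE_max

Calculate photon energy:
E_photon = hc/λ = (6.626×10⁻³⁴ J·s)(3×10⁸ m/s) / (335.9×10⁻⁹ m) = 3.6911 eV

Therefore:
φ = 3.6911 - 1.231 = 2.46 eV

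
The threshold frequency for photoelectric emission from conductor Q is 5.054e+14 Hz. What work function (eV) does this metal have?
2.09 eV

At the threshold frequency, photon energy equals work function:
φ = hf₀

Calculating:
φ = (6.626×10⁻³⁴ J·s)(5.054e+14 Hz)
φ = 2.09 eV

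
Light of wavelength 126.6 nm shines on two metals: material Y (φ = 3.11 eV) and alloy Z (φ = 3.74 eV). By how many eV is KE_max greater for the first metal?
0.6300 eV

Using KE_max = hc/λ - φ for each metal:

Photon energy: E = hc/λ = 9.7934 eV

For material Y (φ₁ = 3.11 eV):
KE₁ = E - φ₁ = 9.7934 - 3.11 = 6.6834 eV

For alloy Z (φ₂ = 3.74 eV):
KE₂ = E - φ₂ = 9.7934 - 3.74 = 6.0534 eV

Difference:
ΔKE = KE₁ - KE₂ = 6.6834 - 6.0534 = 0.6300 eV

Note: The difference equals the difference in work functions: 3.74 - 3.11 = 0.63 eV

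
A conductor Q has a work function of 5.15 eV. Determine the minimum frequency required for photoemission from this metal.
1.2453e+15 Hz

The threshold frequency is when the photon energy equals the work function:
hf₀ = φ

Solving for f₀:
f₀ = φ/h = (5.15 eV × 1.602×10⁻¹⁹ J/eV) / (6.626×10⁻³⁴ J·s)
f₀ = 1.2453e+15 Hz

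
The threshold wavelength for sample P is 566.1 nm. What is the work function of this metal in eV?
2.19 eV

At the threshold wavelength, photon energy equals work function:
φ = hc/λ₀

Calculating:
φ = (6.626×10⁻³⁴ J·s)(3×10⁸ m/s) / (566.1×10⁻⁹ m)
φ = 2.19 eV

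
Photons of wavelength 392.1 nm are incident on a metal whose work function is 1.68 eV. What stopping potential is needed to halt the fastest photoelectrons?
1.4821 V

The stopping potential V_s satisfies: eV_s = KE_max

First, find KE_max using Einstein's equation:
E_photon = hc/λ = 3.1621 eV
KE_max = E_photon - φ = 3.1621 - 1.68 = 1.4821 eV

Since eV_s = KE_max:
V_s = KE_max/e = 1.4821 V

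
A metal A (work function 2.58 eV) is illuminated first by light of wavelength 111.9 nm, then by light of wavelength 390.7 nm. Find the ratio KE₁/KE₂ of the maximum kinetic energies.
14.3244

Using Einstein's equation: KE_max = hc/λ - φ

For λ₁ = 111.9 nm:
E₁ = hc/λ₁ = 11.0799 eV
KE₁ = E₁ - φ = 11.0799 - 2.58 = 8.4999 eV

For λ₂ = 390.7 nm:
E₂ = hc/λ₂ = 3.1734 eV
KE₂ = E₂ - φ = 3.1734 - 2.58 = 0.5934 eV

Ratio: KE₁/KE₂ = 8.4999/0.5934 = 14.3244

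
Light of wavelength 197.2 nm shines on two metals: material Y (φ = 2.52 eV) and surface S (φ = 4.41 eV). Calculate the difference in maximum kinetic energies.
1.8900 eV

Using KE_max = hc/λ - φ for each metal:

Photon energy: E = hc/λ = 6.2872 eV

For material Y (φ₁ = 2.52 eV):
KE₁ = E - φ₁ = 6.2872 - 2.52 = 3.7672 eV

For surface S (φ₂ = 4.41 eV):
KE₂ = E - φ₂ = 6.2872 - 4.41 = 1.8772 eV

Difference:
ΔKE = KE₁ - KE₂ = 3.7672 - 1.8772 = 1.8900 eV

Note: The difference equals the difference in work functions: 4.41 - 2.52 = 1.89 eV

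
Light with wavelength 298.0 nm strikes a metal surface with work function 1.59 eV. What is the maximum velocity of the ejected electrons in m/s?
9.5091e+05 m/s

First, find the maximum kinetic energy:
E_photon = hc/λ = 4.1605 eV
KE_max = E_photon - φ = 4.1605 - 1.59 = 2.5705 eV

Convert to Joules: KE_max = 2.5705 × 1.602×10⁻¹⁹ J = 4.1185e-19 J

Then use KE = ½mv² to find velocity:
v = √(2·KE/m) = √(2 × 4.1185e-19 J / 9.109e-31 kg)
v = 9.5091e+05 m/s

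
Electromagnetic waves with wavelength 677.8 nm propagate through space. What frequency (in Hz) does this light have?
4.4230e+14 Hz

Using the wave equation: c = fλ

Solving for frequency:
f = c/λ = (3×10⁸ m/s) / (677.8×10⁻⁹ m)
f = 4.4230e+14 Hz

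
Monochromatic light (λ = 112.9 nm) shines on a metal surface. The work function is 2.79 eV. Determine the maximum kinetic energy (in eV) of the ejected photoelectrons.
8.1918 eV

Using Einstein's photoelectric equation: KE_max = hf - φ = hc/λ - φ

First, calculate the photon energy:
E_photon = hc/λ = (6.626×10⁻³⁴ J·s)(3×10⁸ m/s) / (112.9×10⁻⁹ m)
E_photon = 10.9818 eV

Then, the maximum kinetic energy:
KE_max = E_photon - φ = 10.9818 eV - 2.79 eV = 8.1918 eV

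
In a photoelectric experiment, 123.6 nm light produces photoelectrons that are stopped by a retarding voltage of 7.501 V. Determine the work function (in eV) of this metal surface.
2.53 eV

The stopping potential gives the maximum kinetic energy: KE_max = eV_s = 7.501 eV

From Einstein's photoelectric equation: KE_max = hc/λ - φ
Rearranging: φ = hc/λ - KE_max

Calculate photon energy:
E_photon = hc/λ = (6.626×10⁻³⁴ J·s)(3×10⁸ m/s) / (123.6×10⁻⁹ m) = 10.0311 eV

Therefore:
φ = 10.0311 - 7.501 = 2.53 eV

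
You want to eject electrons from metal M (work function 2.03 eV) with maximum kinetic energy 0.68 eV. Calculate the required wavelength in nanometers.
457.51 nm

From Einstein's equation: KE_max = hc/λ - φ

Rearranging for λ:
hc/λ = KE_max + φ
λ = hc/(KE_max + φ)

Required photon energy:
E_photon = KE_max + φ = 0.68 + 2.03 = 2.71 eV

Required wavelength:
λ = hc/E_photon = (6.626×10⁻³⁴)(3×10⁸) / (2.71 × 1.602×10⁻¹⁹)
λ = 457.51 nm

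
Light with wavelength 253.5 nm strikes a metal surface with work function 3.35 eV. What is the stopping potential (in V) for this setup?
1.5409 V

The stopping potential V_s satisfies: eV_s = KE_max

First, find KE_max using Einstein's equation:
E_photon = hc/λ = 4.8909 eV
KE_max = E_photon - φ = 4.8909 - 3.35 = 1.5409 eV

Since eV_s = KE_max:
V_s = KE_max/e = 1.5409 V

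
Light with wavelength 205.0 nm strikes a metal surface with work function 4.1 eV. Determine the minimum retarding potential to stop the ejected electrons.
1.9480 V

The stopping potential V_s satisfies: eV_s = KE_max

First, find KE_max using Einstein's equation:
E_photon = hc/λ = 6.0480 eV
KE_max = E_photon - φ = 6.0480 - 4.1 = 1.9480 eV

Since eV_s = KE_max:
V_s = KE_max/e = 1.9480 V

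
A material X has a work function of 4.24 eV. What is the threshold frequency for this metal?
1.0252e+15 Hz

The threshold frequency is when the photon energy equals the work function:
hf₀ = φ

Solving for f₀:
f₀ = φ/h = (4.24 eV × 1.602×10⁻¹⁹ J/eV) / (6.626×10⁻³⁴ J·s)
f₀ = 1.0252e+15 Hz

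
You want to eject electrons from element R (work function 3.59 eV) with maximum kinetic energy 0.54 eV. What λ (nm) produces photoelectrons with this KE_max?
300.20 nm

From Einstein's equation: KE_max = hc/λ - φ

Rearranging for λ:
hc/λ = KE_max + φ
λ = hc/(KE_max + φ)

Required photon energy:
E_photon = KE_max + φ = 0.54 + 3.59 = 4.13 eV

Required wavelength:
λ = hc/E_photon = (6.626×10⁻³⁴)(3×10⁸) / (4.13 × 1.602×10⁻¹⁹)
λ = 300.20 nm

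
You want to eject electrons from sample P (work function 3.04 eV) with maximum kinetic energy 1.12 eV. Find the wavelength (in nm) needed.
298.04 nm

From Einstein's equation: KE_max = hc/λ - φ

Rearranging for λ:
hc/λ = KE_max + φ
λ = hc/(KE_max + φ)

Required photon energy:
E_photon = KE_max + φ = 1.12 + 3.04 = 4.16 eV

Required wavelength:
λ = hc/E_photon = (6.626×10⁻³⁴)(3×10⁸) / (4.16 × 1.602×10⁻¹⁹)
λ = 298.04 nm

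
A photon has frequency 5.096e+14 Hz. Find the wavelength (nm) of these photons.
588.29 nm

Using the wave equation: c = fλ

Solving for wavelength:
λ = c/f = (3×10⁸ m/s) / (5.096e+14 Hz)
λ = 588.29 nm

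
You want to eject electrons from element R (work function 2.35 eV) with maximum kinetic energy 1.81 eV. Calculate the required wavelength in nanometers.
298.04 nm

From Einstein's equation: KE_max = hc/λ - φ

Rearranging for λ:
hc/λ = KE_max + φ
λ = hc/(KE_max + φ)

Required photon energy:
E_photon = KE_max + φ = 1.81 + 2.35 = 4.16 eV

Required wavelength:
λ = hc/E_photon = (6.626×10⁻³⁴)(3×10⁸) / (4.16 × 1.602×10⁻¹⁹)
λ = 298.04 nm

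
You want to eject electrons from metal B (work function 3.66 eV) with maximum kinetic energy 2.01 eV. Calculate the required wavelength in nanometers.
218.67 nm

From Einstein's equation: KE_max = hc/λ - φ

Rearranging for λ:
hc/λ = KE_max + φ
λ = hc/(KE_max + φ)

Required photon energy:
E_photon = KE_max + φ = 2.01 + 3.66 = 5.67 eV

Required wavelength:
λ = hc/E_photon = (6.626×10⁻³⁴)(3×10⁸) / (5.67 × 1.602×10⁻¹⁹)
λ = 218.67 nm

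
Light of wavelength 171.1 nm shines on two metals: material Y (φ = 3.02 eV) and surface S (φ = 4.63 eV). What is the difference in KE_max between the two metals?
1.6100 eV

Using KE_max = hc/λ - φ for each metal:

Photon energy: E = hc/λ = 7.2463 eV

For material Y (φ₁ = 3.02 eV):
KE₁ = E - φ₁ = 7.2463 - 3.02 = 4.2263 eV

For surface S (φ₂ = 4.63 eV):
KE₂ = E - φ₂ = 7.2463 - 4.63 = 2.6163 eV

Difference:
ΔKE = KE₁ - KE₂ = 4.2263 - 2.6163 = 1.6100 eV

Note: The difference equals the difference in work functions: 4.63 - 3.02 = 1.61 eV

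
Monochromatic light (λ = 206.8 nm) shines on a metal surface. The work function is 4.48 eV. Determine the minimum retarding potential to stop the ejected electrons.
1.5154 V

The stopping potential V_s satisfies: eV_s = KE_max

First, find KE_max using Einstein's equation:
E_photon = hc/λ = 5.9954 eV
KE_max = E_photon - φ = 5.9954 - 4.48 = 1.5154 eV

Since eV_s = KE_max:
V_s = KE_max/e = 1.5154 V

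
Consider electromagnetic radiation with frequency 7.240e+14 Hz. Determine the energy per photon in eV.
2.9942 eV

Using E = hf:

E = hf = (6.626×10⁻³⁴ J·s)(7.240e+14 Hz)
E = 2.9942 eV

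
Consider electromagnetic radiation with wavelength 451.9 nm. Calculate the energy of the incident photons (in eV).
2.7436 eV

Using E = hf = hc/λ:

E = hc/λ = (6.626×10⁻³⁴ J·s)(3×10⁸ m/s) / (451.9×10⁻⁹ m)
E = 2.7436 eV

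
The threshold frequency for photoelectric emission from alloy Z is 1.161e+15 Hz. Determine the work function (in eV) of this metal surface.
4.80 eV

At the threshold frequency, photon energy equals work function:
φ = hf₀

Calculating:
φ = (6.626×10⁻³⁴ J·s)(1.161e+15 Hz)
φ = 4.80 eV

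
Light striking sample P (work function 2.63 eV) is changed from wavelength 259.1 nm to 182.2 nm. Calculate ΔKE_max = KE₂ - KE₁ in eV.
2.0197 eV

Using Einstein's equation: KE_max = hc/λ - φ

For λ₁ = 259.1 nm:
KE₁ = hc/λ₁ - φ = 4.7852 - 2.63 = 2.1552 eV

For λ₂ = 182.2 nm:
KE₂ = hc/λ₂ - φ = 6.8048 - 2.63 = 4.1748 eV

Change in KE:
ΔKE = KE₂ - KE₁ = 4.1748 - 2.1552 = 2.0197 eV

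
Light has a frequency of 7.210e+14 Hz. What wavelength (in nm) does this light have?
415.80 nm

Using the wave equation: c = fλ

Solving for wavelength:
λ = c/f = (3×10⁸ m/s) / (7.210e+14 Hz)
λ = 415.80 nm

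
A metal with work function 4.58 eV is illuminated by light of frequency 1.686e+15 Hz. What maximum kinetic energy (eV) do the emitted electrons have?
2.3927 eV

Using Einstein's photoelectric equation: KE_max = hf - φ

First, calculate the photon energy:
E_photon = hf = (6.626×10⁻³⁴ J·s)(1.686e+15 Hz)
E_photon = 6.9727 eV

Then, the maximum kinetic energy:
KE_max = E_photon - φ = 6.9727 eV - 4.58 eV = 2.3927 eV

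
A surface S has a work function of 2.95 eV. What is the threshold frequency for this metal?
7.1331e+14 Hz

The threshold frequency is when the photon energy equals the work function:
hf₀ = φ

Solving for f₀:
f₀ = φ/h = (2.95 eV × 1.602×10⁻¹⁹ J/eV) / (6.626×10⁻³⁴ J·s)
f₀ = 7.1331e+14 Hz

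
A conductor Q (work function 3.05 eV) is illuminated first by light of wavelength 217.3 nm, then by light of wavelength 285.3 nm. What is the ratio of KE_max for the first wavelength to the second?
2.0495

Using Einstein's equation: KE_max = hc/λ - φ

For λ₁ = 217.3 nm:
E₁ = hc/λ₁ = 5.7057 eV
KE₁ = E₁ - φ = 5.7057 - 3.05 = 2.6557 eV

For λ₂ = 285.3 nm:
E₂ = hc/λ₂ = 4.3457 eV
KE₂ = E₂ - φ = 4.3457 - 3.05 = 1.2957 eV

Ratio: KE₁/KE₂ = 2.6557/1.2957 = 2.0495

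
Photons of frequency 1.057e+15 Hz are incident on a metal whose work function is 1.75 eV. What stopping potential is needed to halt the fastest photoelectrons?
2.6214 V

The stopping potential V_s satisfies: eV_s = KE_max

First, find KE_max using Einstein's equation:
E_photon = hf = (6.626×10⁻³⁴ J·s)(1.057e+15 Hz) = 4.3714 eV
KE_max = E_photon - φ = 4.3714 - 1.75 = 2.6214 eV

Since eV_s = KE_max:
V_s = KE_max/e = 2.6214 V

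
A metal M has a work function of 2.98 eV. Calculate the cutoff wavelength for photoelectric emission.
416.05 nm

The threshold wavelength is when the photon energy equals the work function:
hc/λ₀ = φ

Solving for λ₀:
λ₀ = hc/φ = (6.626×10⁻³⁴ J·s)(3×10⁸ m/s) / (2.98 eV × 1.602×10⁻¹⁹ J/eV)
λ₀ = 416.05 nm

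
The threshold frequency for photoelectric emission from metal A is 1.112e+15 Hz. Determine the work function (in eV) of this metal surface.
4.60 eV

At the threshold frequency, photon energy equals work function:
φ = hf₀

Calculating:
φ = (6.626×10⁻³⁴ J·s)(1.112e+15 Hz)
φ = 4.60 eV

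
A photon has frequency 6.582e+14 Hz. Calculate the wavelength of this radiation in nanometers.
455.47 nm

Using the wave equation: c = fλ

Solving for wavelength:
λ = c/f = (3×10⁸ m/s) / (6.582e+14 Hz)
λ = 455.47 nm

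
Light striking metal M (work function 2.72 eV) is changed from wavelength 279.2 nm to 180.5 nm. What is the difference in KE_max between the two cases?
2.4282 eV

Using Einstein's equation: KE_max = hc/λ - φ

For λ₁ = 279.2 nm:
KE₁ = hc/λ₁ - φ = 4.4407 - 2.72 = 1.7207 eV

For λ₂ = 180.5 nm:
KE₂ = hc/λ₂ - φ = 6.8689 - 2.72 = 4.1489 eV

Change in KE:
ΔKE = KE₂ - KE₁ = 4.1489 - 1.7207 = 2.4282 eV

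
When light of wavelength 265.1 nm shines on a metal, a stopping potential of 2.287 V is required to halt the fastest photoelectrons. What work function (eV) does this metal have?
2.39 eV

The stopping potential gives the maximum kinetic energy: KE_max = eV_s = 2.287 eV

From Einstein's photoelectric equation: KE_max = hc/λ - φ
Rearranging: φ = hc/λ - KE_max

Calculate photon energy:
E_photon = hc/λ = (6.626×10⁻³⁴ J·s)(3×10⁸ m/s) / (265.1×10⁻⁹ m) = 4.6769 eV

Therefore:
φ = 4.6769 - 2.287 = 2.39 eV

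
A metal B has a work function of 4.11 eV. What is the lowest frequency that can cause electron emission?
9.9379e+14 Hz

The threshold frequency is when the photon energy equals the work function:
hf₀ = φ

Solving for f₀:
f₀ = φ/h = (4.11 eV × 1.602×10⁻¹⁹ J/eV) / (6.626×10⁻³⁴ J·s)
f₀ = 9.9379e+14 Hz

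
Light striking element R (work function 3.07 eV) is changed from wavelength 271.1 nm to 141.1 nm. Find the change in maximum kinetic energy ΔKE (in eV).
4.2136 eV

Using Einstein's equation: KE_max = hc/λ - φ

For λ₁ = 271.1 nm:
KE₁ = hc/λ₁ - φ = 4.5734 - 3.07 = 1.5034 eV

For λ₂ = 141.1 nm:
KE₂ = hc/λ₂ - φ = 8.7870 - 3.07 = 5.7170 eV

Change in KE:
ΔKE = KE₂ - KE₁ = 5.7170 - 1.5034 = 4.2136 eV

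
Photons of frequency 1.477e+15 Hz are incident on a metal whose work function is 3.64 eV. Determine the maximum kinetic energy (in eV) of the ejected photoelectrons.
2.4684 eV

Using Einstein's photoelectric equation: KE_max = hf - φ

First, calculate the photon energy:
E_photon = hf = (6.626×10⁻³⁴ J·s)(1.477e+15 Hz)
E_photon = 6.1084 eV

Then, the maximum kinetic energy:
KE_max = E_photon - φ = 6.1084 eV - 3.64 eV = 2.4684 eV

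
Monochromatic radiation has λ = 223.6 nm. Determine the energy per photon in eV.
5.5449 eV

Using E = hf = hc/λ:

E = hc/λ = (6.626×10⁻³⁴ J·s)(3×10⁸ m/s) / (223.6×10⁻⁹ m)
E = 5.5449 eV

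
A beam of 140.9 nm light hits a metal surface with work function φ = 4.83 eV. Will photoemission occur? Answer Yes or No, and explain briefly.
Yes

For photoemission, the photon energy must exceed the work function.

Photon energy: E = hc/λ = 8.7994 eV
Work function: φ = 4.83 eV

Since E_photon (8.7994 eV) > φ (4.83 eV), photoemission WILL occur.
The threshold wavelength is λ₀ = hc/φ = 256.7 nm.
Since 140.9 nm < 256.7 nm, the light has sufficient energy.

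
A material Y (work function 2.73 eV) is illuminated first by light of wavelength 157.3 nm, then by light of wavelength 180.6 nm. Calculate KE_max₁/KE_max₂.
1.2459

Using Einstein's equation: KE_max = hc/λ - φ

For λ₁ = 157.3 nm:
E₁ = hc/λ₁ = 7.8820 eV
KE₁ = E₁ - φ = 7.8820 - 2.73 = 5.1520 eV

For λ₂ = 180.6 nm:
E₂ = hc/λ₂ = 6.8651 eV
KE₂ = E₂ - φ = 6.8651 - 2.73 = 4.1351 eV

Ratio: KE₁/KE₂ = 5.1520/4.1351 = 1.2459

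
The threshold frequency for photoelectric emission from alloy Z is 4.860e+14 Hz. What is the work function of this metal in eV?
2.01 eV

At the threshold frequency, photon energy equals work function:
φ = hf₀

Calculating:
φ = (6.626×10⁻³⁴ J·s)(4.860e+14 Hz)
φ = 2.01 eV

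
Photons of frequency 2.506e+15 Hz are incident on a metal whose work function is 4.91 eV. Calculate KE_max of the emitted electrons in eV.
5.4540 eV

Using Einstein's photoelectric equation: KE_max = hf - φ

First, calculate the photon energy:
E_photon = hf = (6.626×10⁻³⁴ J·s)(2.506e+15 Hz)
E_photon = 10.3640 eV

Then, the maximum kinetic energy:
KE_max = E_photon - φ = 10.3640 eV - 4.91 eV = 5.4540 eV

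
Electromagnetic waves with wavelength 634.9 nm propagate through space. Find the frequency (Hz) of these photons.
4.7219e+14 Hz

Using the wave equation: c = fλ

Solving for frequency:
f = c/λ = (3×10⁸ m/s) / (634.9×10⁻⁹ m)
f = 4.7219e+14 Hz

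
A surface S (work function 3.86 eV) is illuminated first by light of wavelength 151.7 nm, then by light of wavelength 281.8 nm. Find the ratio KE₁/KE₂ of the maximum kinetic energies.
7.9911

Using Einstein's equation: KE_max = hc/λ - φ

For λ₁ = 151.7 nm:
E₁ = hc/λ₁ = 8.1730 eV
KE₁ = E₁ - φ = 8.1730 - 3.86 = 4.3130 eV

For λ₂ = 281.8 nm:
E₂ = hc/λ₂ = 4.3997 eV
KE₂ = E₂ - φ = 4.3997 - 3.86 = 0.5397 eV

Ratio: KE₁/KE₂ = 4.3130/0.5397 = 7.9911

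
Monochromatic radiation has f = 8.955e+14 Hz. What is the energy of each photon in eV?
3.7035 eV

Using E = hf:

E = hf = (6.626×10⁻³⁴ J·s)(8.955e+14 Hz)
E = 3.7035 eV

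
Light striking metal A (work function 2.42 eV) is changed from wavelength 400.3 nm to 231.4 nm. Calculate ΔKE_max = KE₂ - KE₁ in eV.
2.2607 eV

Using Einstein's equation: KE_max = hc/λ - φ

For λ₁ = 400.3 nm:
KE₁ = hc/λ₁ - φ = 3.0973 - 2.42 = 0.6773 eV

For λ₂ = 231.4 nm:
KE₂ = hc/λ₂ - φ = 5.3580 - 2.42 = 2.9380 eV

Change in KE:
ΔKE = KE₂ - KE₁ = 2.9380 - 0.6773 = 2.2607 eV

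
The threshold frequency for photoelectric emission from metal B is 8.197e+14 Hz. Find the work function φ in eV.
3.39 eV

At the threshold frequency, photon energy equals work function:
φ = hf₀

Calculating:
φ = (6.626×10⁻³⁴ J·s)(8.197e+14 Hz)
φ = 3.39 eV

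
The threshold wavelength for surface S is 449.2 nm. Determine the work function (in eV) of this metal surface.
2.76 eV

At the threshold wavelength, photon energy equals work function:
φ = hc/λ₀

Calculating:
φ = (6.626×10⁻³⁴ J·s)(3×10⁸ m/s) / (449.2×10⁻⁹ m)
φ = 2.76 eV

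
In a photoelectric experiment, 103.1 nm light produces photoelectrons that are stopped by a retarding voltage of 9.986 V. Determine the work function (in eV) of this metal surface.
2.04 eV

The stopping potential gives the maximum kinetic energy: KE_max = eV_s = 9.986 eV

From Einstein's photoelectric equation: KE_max = hc/λ - φ
Rearranging: φ = hc/λ - KE_max

Calculate photon energy:
E_photon = hc/λ = (6.626×10⁻³⁴ J·s)(3×10⁸ m/s) / (103.1×10⁻⁹ m) = 12.0256 eV

Therefore:
φ = 12.0256 - 9.986 = 2.04 eV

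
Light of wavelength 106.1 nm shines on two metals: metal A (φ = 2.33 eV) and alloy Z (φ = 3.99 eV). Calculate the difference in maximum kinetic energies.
1.6600 eV

Using KE_max = hc/λ - φ for each metal:

Photon energy: E = hc/λ = 11.6856 eV

For metal A (φ₁ = 2.33 eV):
KE₁ = E - φ₁ = 11.6856 - 2.33 = 9.3556 eV

For alloy Z (φ₂ = 3.99 eV):
KE₂ = E - φ₂ = 11.6856 - 3.99 = 7.6956 eV

Difference:
ΔKE = KE₁ - KE₂ = 9.3556 - 7.6956 = 1.6600 eV

Note: The difference equals the difference in work functions: 3.99 - 2.33 = 1.66 eV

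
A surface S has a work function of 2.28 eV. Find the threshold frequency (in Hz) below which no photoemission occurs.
5.5130e+14 Hz

The threshold frequency is when the photon energy equals the work function:
hf₀ = φ

Solving for f₀:
f₀ = φ/h = (2.28 eV × 1.602×10⁻¹⁹ J/eV) / (6.626×10⁻³⁴ J·s)
f₀ = 5.5130e+14 Hz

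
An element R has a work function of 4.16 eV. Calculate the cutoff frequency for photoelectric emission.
1.0059e+15 Hz

The threshold frequency is when the photon energy equals the work function:
hf₀ = φ

Solving for f₀:
f₀ = φ/h = (4.16 eV × 1.602×10⁻¹⁹ J/eV) / (6.626×10⁻³⁴ J·s)
f₀ = 1.0059e+15 Hz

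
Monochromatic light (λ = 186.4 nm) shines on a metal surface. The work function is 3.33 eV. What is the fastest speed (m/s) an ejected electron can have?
1.0809e+06 m/s

First, find the maximum kinetic energy:
E_photon = hc/λ = 6.6515 eV
KE_max = E_photon - φ = 6.6515 - 3.33 = 3.3215 eV

Convert to Joules: KE_max = 3.3215 × 1.602×10⁻¹⁹ J = 5.3217e-19 J

Then use KE = ½mv² to find velocity:
v = √(2·KE/m) = √(2 × 5.3217e-19 J / 9.109e-31 kg)
v = 1.0809e+06 m/s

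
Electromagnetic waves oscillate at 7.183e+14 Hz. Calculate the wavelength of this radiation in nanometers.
417.36 nm

Using the wave equation: c = fλ

Solving for wavelength:
λ = c/f = (3×10⁸ m/s) / (7.183e+14 Hz)
λ = 417.36 nm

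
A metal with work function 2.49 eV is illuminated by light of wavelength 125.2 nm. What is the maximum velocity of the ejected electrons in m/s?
1.6148e+06 m/s

First, find the maximum kinetic energy:
E_photon = hc/λ = 9.9029 eV
KE_max = E_photon - φ = 9.9029 - 2.49 = 7.4129 eV

Convert to Joules: KE_max = 7.4129 × 1.602×10⁻¹⁹ J = 1.1877e-18 J

Then use KE = ½mv² to find velocity:
v = √(2·KE/m) = √(2 × 1.1877e-18 J / 9.109e-31 kg)
v = 1.6148e+06 m/s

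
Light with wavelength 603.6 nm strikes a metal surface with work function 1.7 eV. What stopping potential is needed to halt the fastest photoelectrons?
0.3541 V

The stopping potential V_s satisfies: eV_s = KE_max

First, find KE_max using Einstein's equation:
E_photon = hc/λ = 2.0541 eV
KE_max = E_photon - φ = 2.0541 - 1.7 = 0.3541 eV

Since eV_s = KE_max:
V_s = KE_max/e = 0.3541 V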